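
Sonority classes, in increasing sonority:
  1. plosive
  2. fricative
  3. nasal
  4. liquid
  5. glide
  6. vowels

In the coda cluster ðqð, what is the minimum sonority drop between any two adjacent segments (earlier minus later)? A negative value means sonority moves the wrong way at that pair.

/ð/ is a fricative (sonority 2).
/q/ is a plosive (sonority 1).
/ð/ is a fricative (sonority 2).
/ð/→/q/: change +1.
/q/→/ð/: change -1.
Minimum = -1.

-1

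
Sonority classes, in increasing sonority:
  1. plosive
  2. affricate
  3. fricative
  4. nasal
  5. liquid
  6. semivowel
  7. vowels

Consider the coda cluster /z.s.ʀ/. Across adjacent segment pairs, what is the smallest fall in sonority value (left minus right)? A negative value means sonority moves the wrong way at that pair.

/z/ — fricative, sonority 3.
/s/ — fricative, sonority 3.
/ʀ/ — liquid, sonority 5.
/z/→/s/: change +0.
/s/→/ʀ/: change -2.
Minimum = -2.

-2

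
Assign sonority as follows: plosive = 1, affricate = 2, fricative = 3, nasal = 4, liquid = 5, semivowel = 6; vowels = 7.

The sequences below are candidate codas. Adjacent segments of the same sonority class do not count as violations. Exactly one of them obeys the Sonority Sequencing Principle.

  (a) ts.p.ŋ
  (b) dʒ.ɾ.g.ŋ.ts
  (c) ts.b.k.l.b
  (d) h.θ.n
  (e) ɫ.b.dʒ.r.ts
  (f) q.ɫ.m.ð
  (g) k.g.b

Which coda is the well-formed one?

g

(a) ts.p.ŋ: profile 2-1-4 — violates.
(b) dʒ.ɾ.g.ŋ.ts: profile 2-5-1-4-2 — violates.
(c) ts.b.k.l.b: profile 2-1-1-5-1 — violates.
(d) h.θ.n: profile 3-3-4 — violates.
(e) ɫ.b.dʒ.r.ts: profile 5-1-2-5-2 — violates.
(f) q.ɫ.m.ð: profile 1-5-4-3 — violates.
(g) k.g.b: profile 1-1-1 — obeys.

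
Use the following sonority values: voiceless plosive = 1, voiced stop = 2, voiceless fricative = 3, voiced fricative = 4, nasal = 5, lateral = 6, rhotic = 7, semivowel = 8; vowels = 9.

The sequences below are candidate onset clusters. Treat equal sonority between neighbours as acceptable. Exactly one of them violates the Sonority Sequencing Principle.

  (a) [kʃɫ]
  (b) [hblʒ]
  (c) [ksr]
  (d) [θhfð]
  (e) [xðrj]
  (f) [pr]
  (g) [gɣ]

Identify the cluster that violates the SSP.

(a) sonority 1-3-6: well-formed.
(b) sonority 3-2-6-4: ill-formed.
(c) sonority 1-3-7: well-formed.
(d) sonority 3-3-3-4: well-formed.
(e) sonority 3-4-7-8: well-formed.
(f) sonority 1-7: well-formed.
(g) sonority 2-4: well-formed.

b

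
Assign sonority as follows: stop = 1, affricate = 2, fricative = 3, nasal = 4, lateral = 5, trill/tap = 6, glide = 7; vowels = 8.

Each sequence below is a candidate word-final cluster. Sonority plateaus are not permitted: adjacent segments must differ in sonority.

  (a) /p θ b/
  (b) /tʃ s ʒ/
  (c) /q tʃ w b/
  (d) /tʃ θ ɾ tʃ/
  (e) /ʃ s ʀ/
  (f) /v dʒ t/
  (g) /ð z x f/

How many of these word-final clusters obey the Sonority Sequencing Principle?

(a) sonority 1-3-1: ill-formed.
(b) sonority 2-3-3: ill-formed.
(c) sonority 1-2-7-1: ill-formed.
(d) sonority 2-3-6-2: ill-formed.
(e) sonority 3-3-6: ill-formed.
(f) sonority 3-2-1: well-formed.
(g) sonority 3-3-3-3: ill-formed.

1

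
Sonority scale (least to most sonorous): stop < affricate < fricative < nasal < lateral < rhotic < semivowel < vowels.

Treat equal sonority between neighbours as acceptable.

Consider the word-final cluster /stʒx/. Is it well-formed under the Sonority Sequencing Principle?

no

/s/ — fricative, sonority 3.
/t/ — stop, sonority 1.
/ʒ/ — fricative, sonority 3.
/x/ — fricative, sonority 3.
The profile is 3-1-3-3. Between /t/ (1) and /ʒ/ (3) sonority does not fall, so the cluster violates the SSP.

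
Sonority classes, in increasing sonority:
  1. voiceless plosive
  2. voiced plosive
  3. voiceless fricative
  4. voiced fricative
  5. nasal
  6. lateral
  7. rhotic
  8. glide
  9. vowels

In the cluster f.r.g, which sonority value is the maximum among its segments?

/f/ is a voiceless fricative (sonority 3).
/r/ is a rhotic (sonority 7).
/g/ is a voiced plosive (sonority 2).
The maximum is 7.

7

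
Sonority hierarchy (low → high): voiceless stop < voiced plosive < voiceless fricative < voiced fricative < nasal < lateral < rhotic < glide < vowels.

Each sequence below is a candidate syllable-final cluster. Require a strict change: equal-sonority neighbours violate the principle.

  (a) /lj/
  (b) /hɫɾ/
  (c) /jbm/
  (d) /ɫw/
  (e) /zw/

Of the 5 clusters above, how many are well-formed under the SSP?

0

(a) sonority 6-8: ill-formed.
(b) sonority 3-6-7: ill-formed.
(c) sonority 8-2-5: ill-formed.
(d) sonority 6-8: ill-formed.
(e) sonority 4-8: ill-formed.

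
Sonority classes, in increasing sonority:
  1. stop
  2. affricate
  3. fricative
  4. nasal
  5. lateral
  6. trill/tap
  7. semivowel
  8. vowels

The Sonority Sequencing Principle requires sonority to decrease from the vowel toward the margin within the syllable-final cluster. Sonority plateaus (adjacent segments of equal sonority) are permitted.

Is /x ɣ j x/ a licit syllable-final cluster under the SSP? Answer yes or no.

/x/ is a fricative (sonority 3).
/ɣ/ is a fricative (sonority 3).
/j/ is a semivowel (sonority 7).
/x/ is a fricative (sonority 3).
The profile is 3-3-7-3. Between /ɣ/ (3) and /j/ (7) sonority does not fall, so the cluster violates the SSP.

no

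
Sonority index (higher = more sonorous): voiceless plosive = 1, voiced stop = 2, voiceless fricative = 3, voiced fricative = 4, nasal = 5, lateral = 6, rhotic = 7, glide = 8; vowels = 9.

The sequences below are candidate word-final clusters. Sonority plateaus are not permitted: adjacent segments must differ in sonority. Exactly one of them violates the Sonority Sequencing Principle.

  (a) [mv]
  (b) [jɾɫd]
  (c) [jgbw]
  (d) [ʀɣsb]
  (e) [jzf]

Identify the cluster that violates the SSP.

(a) 5-4 → obeys
(b) 8-7-6-2 → obeys
(c) 8-2-2-8 → violates
(d) 7-4-3-2 → obeys
(e) 8-4-3 → obeys

c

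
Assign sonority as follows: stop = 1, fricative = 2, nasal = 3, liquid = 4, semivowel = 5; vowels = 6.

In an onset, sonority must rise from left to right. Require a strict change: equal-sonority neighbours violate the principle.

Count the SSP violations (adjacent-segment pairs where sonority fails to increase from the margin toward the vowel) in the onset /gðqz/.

/g/ is a stop (sonority 1).
/ð/ is a fricative (sonority 2).
/q/ is a stop (sonority 1).
/z/ is a fricative (sonority 2).
/g/→/ð/: 1→2 (rises) — ok.
/ð/→/q/: 2→1 (does not rise) — violation.
/q/→/z/: 1→2 (rises) — ok.

1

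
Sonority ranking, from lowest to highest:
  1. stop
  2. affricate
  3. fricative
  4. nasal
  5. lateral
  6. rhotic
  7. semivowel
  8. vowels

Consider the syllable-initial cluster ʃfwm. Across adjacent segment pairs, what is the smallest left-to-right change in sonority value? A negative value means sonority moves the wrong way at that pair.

-3

/ʃ/ is a fricative (sonority 3).
/f/ is a fricative (sonority 3).
/w/ is a semivowel (sonority 7).
/m/ is a nasal (sonority 4).
/ʃ/→/f/: change +0.
/f/→/w/: change +4.
/w/→/m/: change -3.
Minimum = -3.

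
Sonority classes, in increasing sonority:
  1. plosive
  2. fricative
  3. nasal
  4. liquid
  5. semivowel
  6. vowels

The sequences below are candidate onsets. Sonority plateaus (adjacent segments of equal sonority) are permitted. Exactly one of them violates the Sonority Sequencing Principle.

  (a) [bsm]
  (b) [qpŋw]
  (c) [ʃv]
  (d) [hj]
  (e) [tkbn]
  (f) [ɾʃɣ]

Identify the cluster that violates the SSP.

f

(a) 1-2-3 → obeys
(b) 1-1-3-5 → obeys
(c) 2-2 → obeys
(d) 2-5 → obeys
(e) 1-1-1-3 → obeys
(f) 4-2-2 → violates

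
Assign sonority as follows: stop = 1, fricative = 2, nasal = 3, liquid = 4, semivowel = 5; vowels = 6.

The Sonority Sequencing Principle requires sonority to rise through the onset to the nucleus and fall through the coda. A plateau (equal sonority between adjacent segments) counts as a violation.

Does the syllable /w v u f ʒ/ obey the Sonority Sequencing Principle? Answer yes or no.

Onset: /w/ is a semivowel (sonority 5), /v/ is a fricative (sonority 2); then the nucleus /u/ (sonority 6).
Onset profile 5-2-6 — does not strictly rise throughout.
Coda: /f/ is a fricative (sonority 2), /ʒ/ is a fricative (sonority 2).
Coda profile 6-2-2 — does not strictly fall throughout.

no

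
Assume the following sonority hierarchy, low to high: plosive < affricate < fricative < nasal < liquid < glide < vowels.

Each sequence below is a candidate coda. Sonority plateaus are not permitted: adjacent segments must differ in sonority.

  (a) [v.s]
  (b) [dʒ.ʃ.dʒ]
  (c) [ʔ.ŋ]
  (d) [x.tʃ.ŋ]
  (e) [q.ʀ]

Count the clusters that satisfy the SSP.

0

(a) [v.s]: profile 3-3 — violates.
(b) [dʒ.ʃ.dʒ]: profile 2-3-2 — violates.
(c) [ʔ.ŋ]: profile 1-4 — violates.
(d) [x.tʃ.ŋ]: profile 3-2-4 — violates.
(e) [q.ʀ]: profile 1-5 — violates.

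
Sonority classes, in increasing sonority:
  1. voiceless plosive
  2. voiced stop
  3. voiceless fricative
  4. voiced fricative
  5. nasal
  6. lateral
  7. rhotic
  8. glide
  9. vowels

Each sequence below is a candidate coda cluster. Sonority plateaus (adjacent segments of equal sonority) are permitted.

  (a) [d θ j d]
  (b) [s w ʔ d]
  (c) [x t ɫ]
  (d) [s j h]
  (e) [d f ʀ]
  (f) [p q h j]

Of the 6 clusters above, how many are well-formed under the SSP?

(a) 2-3-8-2 → violates
(b) 3-8-1-2 → violates
(c) 3-1-6 → violates
(d) 3-8-3 → violates
(e) 2-3-7 → violates
(f) 1-1-3-8 → violates

0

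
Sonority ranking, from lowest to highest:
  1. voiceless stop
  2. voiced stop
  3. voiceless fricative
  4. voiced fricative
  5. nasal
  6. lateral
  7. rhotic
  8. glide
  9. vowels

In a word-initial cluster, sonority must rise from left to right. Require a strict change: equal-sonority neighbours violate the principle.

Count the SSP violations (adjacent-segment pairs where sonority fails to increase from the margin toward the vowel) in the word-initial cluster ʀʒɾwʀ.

2

/ʀ/ is a rhotic (sonority 7).
/ʒ/ is a voiced fricative (sonority 4).
/ɾ/ is a rhotic (sonority 7).
/w/ is a glide (sonority 8).
/ʀ/ is a rhotic (sonority 7).
/ʀ/→/ʒ/: 7→4 (does not rise) — violation.
/ʒ/→/ɾ/: 4→7 (rises) — ok.
/ɾ/→/w/: 7→8 (rises) — ok.
/w/→/ʀ/: 8→7 (does not rise) — violation.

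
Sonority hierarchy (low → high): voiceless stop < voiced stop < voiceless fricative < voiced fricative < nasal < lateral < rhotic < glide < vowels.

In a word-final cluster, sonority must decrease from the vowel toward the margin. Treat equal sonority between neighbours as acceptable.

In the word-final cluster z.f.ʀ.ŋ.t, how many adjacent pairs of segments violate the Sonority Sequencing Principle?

1

/z/ — voiced fricative, sonority 4.
/f/ — voiceless fricative, sonority 3.
/ʀ/ — rhotic, sonority 7.
/ŋ/ — nasal, sonority 5.
/t/ — voiceless stop, sonority 1.
/z/→/f/: 4→3 (falls) — ok.
/f/→/ʀ/: 3→7 (does not fall) — violation.
/ʀ/→/ŋ/: 7→5 (falls) — ok.
/ŋ/→/t/: 5→1 (falls) — ok.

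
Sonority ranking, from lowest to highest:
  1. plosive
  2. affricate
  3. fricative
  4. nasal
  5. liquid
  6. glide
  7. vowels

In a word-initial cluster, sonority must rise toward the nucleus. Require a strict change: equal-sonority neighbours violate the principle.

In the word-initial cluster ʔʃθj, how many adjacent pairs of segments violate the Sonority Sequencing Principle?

/ʔ/ — plosive, sonority 1.
/ʃ/ — fricative, sonority 3.
/θ/ — fricative, sonority 3.
/j/ — glide, sonority 6.
/ʔ/→/ʃ/: 1→3 (rises) — ok.
/ʃ/→/θ/: 3→3 (plateau) — violation.
/θ/→/j/: 3→6 (rises) — ok.

1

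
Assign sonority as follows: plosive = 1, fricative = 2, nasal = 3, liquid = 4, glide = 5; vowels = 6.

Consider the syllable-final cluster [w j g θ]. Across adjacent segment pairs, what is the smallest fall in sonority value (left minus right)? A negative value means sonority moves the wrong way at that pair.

-1

/w/: glide = 5.
/j/: glide = 5.
/g/: plosive = 1.
/θ/: fricative = 2.
/w/→/j/: change +0.
/j/→/g/: change +4.
/g/→/θ/: change -1.
Minimum = -1.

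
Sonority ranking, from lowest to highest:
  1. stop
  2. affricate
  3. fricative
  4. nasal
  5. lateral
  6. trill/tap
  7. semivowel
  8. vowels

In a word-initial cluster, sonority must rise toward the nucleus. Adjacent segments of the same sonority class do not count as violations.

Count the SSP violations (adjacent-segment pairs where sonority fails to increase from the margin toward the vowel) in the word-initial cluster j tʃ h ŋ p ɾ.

2

/j/: semivowel = 7.
/tʃ/: affricate = 2.
/h/: fricative = 3.
/ŋ/: nasal = 4.
/p/: stop = 1.
/ɾ/: trill/tap = 6.
/j/→/tʃ/: 7→2 (does not rise) — violation.
/tʃ/→/h/: 2→3 (rises) — ok.
/h/→/ŋ/: 3→4 (rises) — ok.
/ŋ/→/p/: 4→1 (does not rise) — violation.
/p/→/ɾ/: 1→6 (rises) — ok.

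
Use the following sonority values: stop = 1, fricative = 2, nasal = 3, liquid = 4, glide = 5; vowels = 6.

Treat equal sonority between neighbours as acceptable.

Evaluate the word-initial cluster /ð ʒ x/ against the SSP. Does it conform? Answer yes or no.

/ð/ is a fricative (sonority 2).
/ʒ/ is a fricative (sonority 2).
/x/ is a fricative (sonority 2).
The profile 2-2-2 is non-decreasing (plateaus allowed), so the word-initial cluster satisfies the SSP.

yes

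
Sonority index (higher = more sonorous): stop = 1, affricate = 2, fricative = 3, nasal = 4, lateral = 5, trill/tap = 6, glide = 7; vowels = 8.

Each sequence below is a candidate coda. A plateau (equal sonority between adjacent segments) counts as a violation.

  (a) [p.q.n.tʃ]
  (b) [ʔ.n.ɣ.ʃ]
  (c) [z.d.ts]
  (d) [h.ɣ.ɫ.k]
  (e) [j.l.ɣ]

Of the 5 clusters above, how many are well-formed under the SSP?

(a) [p.q.n.tʃ]: profile 1-1-4-2 — violates.
(b) [ʔ.n.ɣ.ʃ]: profile 1-4-3-3 — violates.
(c) [z.d.ts]: profile 3-1-2 — violates.
(d) [h.ɣ.ɫ.k]: profile 3-3-5-1 — violates.
(e) [j.l.ɣ]: profile 7-5-3 — obeys.

1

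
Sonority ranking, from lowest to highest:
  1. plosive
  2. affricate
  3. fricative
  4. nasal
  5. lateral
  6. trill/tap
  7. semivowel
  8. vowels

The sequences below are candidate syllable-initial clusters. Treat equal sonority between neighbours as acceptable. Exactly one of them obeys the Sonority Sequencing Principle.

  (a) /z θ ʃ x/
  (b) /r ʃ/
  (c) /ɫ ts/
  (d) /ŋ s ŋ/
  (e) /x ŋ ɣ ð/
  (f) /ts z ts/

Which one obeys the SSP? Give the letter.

(a) /z θ ʃ x/: profile 3-3-3-3 — obeys.
(b) /r ʃ/: profile 6-3 — violates.
(c) /ɫ ts/: profile 5-2 — violates.
(d) /ŋ s ŋ/: profile 4-3-4 — violates.
(e) /x ŋ ɣ ð/: profile 3-4-3-3 — violates.
(f) /ts z ts/: profile 2-3-2 — violates.

a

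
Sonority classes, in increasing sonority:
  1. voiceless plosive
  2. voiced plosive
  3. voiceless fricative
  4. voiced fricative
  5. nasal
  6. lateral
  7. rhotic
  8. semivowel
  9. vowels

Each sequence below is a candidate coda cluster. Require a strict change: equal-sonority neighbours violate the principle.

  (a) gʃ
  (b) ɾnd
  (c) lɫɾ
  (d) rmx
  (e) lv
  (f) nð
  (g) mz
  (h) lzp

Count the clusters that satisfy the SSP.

(a) sonority 2-3: ill-formed.
(b) sonority 7-5-2: well-formed.
(c) sonority 6-6-7: ill-formed.
(d) sonority 7-5-3: well-formed.
(e) sonority 6-4: well-formed.
(f) sonority 5-4: well-formed.
(g) sonority 5-4: well-formed.
(h) sonority 6-4-1: well-formed.

6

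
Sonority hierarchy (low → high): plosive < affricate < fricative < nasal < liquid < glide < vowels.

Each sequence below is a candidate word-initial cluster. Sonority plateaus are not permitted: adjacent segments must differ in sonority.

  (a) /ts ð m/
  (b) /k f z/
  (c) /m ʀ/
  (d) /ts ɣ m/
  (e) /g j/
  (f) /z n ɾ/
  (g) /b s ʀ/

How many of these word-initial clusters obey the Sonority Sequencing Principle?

6

(a) sonority 2-3-4: well-formed.
(b) sonority 1-3-3: ill-formed.
(c) sonority 4-5: well-formed.
(d) sonority 2-3-4: well-formed.
(e) sonority 1-6: well-formed.
(f) sonority 3-4-5: well-formed.
(g) sonority 1-3-5: well-formed.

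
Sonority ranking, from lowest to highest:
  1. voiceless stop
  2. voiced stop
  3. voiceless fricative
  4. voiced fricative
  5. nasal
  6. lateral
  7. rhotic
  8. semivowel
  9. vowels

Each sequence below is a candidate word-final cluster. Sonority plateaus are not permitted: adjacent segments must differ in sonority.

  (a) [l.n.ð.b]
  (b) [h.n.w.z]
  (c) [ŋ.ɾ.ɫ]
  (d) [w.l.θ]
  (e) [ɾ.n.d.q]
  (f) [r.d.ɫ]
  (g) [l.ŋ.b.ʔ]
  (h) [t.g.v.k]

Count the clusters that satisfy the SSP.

(a) [l.n.ð.b]: profile 6-5-4-2 — obeys.
(b) [h.n.w.z]: profile 3-5-8-4 — violates.
(c) [ŋ.ɾ.ɫ]: profile 5-7-6 — violates.
(d) [w.l.θ]: profile 8-6-3 — obeys.
(e) [ɾ.n.d.q]: profile 7-5-2-1 — obeys.
(f) [r.d.ɫ]: profile 7-2-6 — violates.
(g) [l.ŋ.b.ʔ]: profile 6-5-2-1 — obeys.
(h) [t.g.v.k]: profile 1-2-4-1 — violates.

4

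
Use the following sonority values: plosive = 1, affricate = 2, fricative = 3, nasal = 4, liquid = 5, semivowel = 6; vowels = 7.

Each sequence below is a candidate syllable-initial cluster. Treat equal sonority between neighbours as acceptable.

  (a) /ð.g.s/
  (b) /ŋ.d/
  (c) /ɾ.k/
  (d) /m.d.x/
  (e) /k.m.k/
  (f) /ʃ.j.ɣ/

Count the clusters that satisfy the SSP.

(a) sonority 3-1-3: ill-formed.
(b) sonority 4-1: ill-formed.
(c) sonority 5-1: ill-formed.
(d) sonority 4-1-3: ill-formed.
(e) sonority 1-4-1: ill-formed.
(f) sonority 3-6-3: ill-formed.

0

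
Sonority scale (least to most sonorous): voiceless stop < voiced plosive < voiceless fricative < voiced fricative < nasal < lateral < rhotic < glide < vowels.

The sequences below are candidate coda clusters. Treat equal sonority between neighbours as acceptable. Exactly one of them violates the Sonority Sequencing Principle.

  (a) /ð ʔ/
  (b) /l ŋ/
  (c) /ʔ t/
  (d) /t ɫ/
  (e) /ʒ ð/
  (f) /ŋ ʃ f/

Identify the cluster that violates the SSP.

d

(a) 4-1 → obeys
(b) 6-5 → obeys
(c) 1-1 → obeys
(d) 1-6 → violates
(e) 4-4 → obeys
(f) 5-3-3 → obeys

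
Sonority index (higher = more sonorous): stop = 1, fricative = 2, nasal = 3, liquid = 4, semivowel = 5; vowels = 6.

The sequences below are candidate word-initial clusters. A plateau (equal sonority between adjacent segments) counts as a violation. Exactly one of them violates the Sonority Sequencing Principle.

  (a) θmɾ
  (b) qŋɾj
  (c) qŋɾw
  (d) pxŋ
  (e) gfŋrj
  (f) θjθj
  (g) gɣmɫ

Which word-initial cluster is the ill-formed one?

(a) 2-3-4 → obeys
(b) 1-3-4-5 → obeys
(c) 1-3-4-5 → obeys
(d) 1-2-3 → obeys
(e) 1-2-3-4-5 → obeys
(f) 2-5-2-5 → violates
(g) 1-2-3-4 → obeys

f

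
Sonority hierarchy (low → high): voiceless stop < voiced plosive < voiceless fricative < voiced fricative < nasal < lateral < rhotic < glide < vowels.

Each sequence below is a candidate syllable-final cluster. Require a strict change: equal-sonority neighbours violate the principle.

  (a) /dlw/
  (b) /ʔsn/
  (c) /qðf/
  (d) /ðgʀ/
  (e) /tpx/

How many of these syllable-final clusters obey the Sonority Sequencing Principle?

0

(a) sonority 2-6-8: ill-formed.
(b) sonority 1-3-5: ill-formed.
(c) sonority 1-4-3: ill-formed.
(d) sonority 4-2-7: ill-formed.
(e) sonority 1-1-3: ill-formed.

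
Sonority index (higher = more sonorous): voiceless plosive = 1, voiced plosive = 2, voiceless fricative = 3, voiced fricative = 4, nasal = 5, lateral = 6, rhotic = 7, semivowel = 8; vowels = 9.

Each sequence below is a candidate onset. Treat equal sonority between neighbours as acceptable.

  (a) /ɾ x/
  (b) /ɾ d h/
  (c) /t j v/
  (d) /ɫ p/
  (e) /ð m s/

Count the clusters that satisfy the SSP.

(a) 7-3 → violates
(b) 7-2-3 → violates
(c) 1-8-4 → violates
(d) 6-1 → violates
(e) 4-5-3 → violates

0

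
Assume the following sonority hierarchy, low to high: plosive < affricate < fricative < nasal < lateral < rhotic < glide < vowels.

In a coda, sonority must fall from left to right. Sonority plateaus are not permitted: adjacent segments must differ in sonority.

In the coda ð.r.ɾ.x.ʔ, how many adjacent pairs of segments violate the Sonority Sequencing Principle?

2

/ð/ is a fricative (sonority 3).
/r/ is a rhotic (sonority 6).
/ɾ/ is a rhotic (sonority 6).
/x/ is a fricative (sonority 3).
/ʔ/ is a plosive (sonority 1).
/ð/→/r/: 3→6 (does not fall) — violation.
/r/→/ɾ/: 6→6 (plateau) — violation.
/ɾ/→/x/: 6→3 (falls) — ok.
/x/→/ʔ/: 3→1 (falls) — ok.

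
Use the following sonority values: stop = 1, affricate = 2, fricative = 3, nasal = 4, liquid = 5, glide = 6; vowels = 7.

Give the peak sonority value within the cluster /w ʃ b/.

6

/w/ is a glide (sonority 6).
/ʃ/ is a fricative (sonority 3).
/b/ is a stop (sonority 1).
The maximum is 6.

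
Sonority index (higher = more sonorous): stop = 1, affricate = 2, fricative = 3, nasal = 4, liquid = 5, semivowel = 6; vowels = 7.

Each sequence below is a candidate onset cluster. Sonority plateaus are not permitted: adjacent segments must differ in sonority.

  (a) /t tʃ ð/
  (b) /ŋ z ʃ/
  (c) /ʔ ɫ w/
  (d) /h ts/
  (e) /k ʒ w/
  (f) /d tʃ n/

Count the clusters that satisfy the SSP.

(a) sonority 1-2-3: well-formed.
(b) sonority 4-3-3: ill-formed.
(c) sonority 1-5-6: well-formed.
(d) sonority 3-2: ill-formed.
(e) sonority 1-3-6: well-formed.
(f) sonority 1-2-4: well-formed.

4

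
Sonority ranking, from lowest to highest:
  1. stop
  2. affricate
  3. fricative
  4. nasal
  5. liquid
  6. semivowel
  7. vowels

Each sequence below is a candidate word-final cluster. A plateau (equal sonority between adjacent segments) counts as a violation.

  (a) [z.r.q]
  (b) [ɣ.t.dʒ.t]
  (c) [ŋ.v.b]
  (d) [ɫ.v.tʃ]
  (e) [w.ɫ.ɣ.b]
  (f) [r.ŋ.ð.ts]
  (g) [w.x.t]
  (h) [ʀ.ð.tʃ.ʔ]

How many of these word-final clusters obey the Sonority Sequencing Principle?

6

(a) 3-5-1 → violates
(b) 3-1-2-1 → violates
(c) 4-3-1 → obeys
(d) 5-3-2 → obeys
(e) 6-5-3-1 → obeys
(f) 5-4-3-2 → obeys
(g) 6-3-1 → obeys
(h) 5-3-2-1 → obeys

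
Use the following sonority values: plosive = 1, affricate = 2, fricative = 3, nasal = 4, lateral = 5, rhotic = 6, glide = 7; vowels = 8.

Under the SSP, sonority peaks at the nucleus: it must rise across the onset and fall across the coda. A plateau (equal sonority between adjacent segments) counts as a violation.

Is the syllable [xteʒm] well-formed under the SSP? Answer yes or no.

Onset: /x/ is a fricative (sonority 3), /t/ is a plosive (sonority 1); then the nucleus /e/ (sonority 8).
Onset profile 3-1-8 — does not strictly rise throughout.
Coda: /ʒ/ is a fricative (sonority 3), /m/ is a nasal (sonority 4).
Coda profile 8-3-4 — does not strictly fall throughout.

no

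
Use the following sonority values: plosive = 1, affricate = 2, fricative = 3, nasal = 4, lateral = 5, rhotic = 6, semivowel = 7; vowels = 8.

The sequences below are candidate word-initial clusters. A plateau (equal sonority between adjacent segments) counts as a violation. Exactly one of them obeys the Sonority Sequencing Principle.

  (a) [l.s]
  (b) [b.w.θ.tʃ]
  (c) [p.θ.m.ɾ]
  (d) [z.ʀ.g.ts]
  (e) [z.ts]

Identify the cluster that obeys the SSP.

(a) 5-3 → violates
(b) 1-7-3-2 → violates
(c) 1-3-4-6 → obeys
(d) 3-6-1-2 → violates
(e) 3-2 → violates

c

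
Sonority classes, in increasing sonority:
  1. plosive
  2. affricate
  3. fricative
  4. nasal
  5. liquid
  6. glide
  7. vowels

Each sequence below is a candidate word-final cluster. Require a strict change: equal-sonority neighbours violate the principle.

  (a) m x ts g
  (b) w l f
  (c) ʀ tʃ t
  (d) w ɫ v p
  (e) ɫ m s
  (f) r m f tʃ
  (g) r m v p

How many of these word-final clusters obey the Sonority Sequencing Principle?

7

(a) 4-3-2-1 → obeys
(b) 6-5-3 → obeys
(c) 5-2-1 → obeys
(d) 6-5-3-1 → obeys
(e) 5-4-3 → obeys
(f) 5-4-3-2 → obeys
(g) 5-4-3-1 → obeys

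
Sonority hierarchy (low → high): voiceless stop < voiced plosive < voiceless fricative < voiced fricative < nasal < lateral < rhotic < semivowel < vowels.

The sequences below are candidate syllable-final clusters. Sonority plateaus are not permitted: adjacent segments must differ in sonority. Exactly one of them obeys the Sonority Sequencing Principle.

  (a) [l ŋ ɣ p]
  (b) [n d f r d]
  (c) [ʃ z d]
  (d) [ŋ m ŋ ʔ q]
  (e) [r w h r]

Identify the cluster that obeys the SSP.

(a) sonority 6-5-4-1: well-formed.
(b) sonority 5-2-3-7-2: ill-formed.
(c) sonority 3-4-2: ill-formed.
(d) sonority 5-5-5-1-1: ill-formed.
(e) sonority 7-8-3-7: ill-formed.

a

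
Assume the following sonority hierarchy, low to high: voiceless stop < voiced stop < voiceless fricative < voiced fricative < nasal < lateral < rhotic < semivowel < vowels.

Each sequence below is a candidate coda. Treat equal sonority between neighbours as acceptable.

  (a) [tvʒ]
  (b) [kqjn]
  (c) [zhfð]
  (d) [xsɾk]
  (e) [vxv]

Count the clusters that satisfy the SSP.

0

(a) [tvʒ]: profile 1-4-4 — violates.
(b) [kqjn]: profile 1-1-8-5 — violates.
(c) [zhfð]: profile 4-3-3-4 — violates.
(d) [xsɾk]: profile 3-3-7-1 — violates.
(e) [vxv]: profile 4-3-4 — violates.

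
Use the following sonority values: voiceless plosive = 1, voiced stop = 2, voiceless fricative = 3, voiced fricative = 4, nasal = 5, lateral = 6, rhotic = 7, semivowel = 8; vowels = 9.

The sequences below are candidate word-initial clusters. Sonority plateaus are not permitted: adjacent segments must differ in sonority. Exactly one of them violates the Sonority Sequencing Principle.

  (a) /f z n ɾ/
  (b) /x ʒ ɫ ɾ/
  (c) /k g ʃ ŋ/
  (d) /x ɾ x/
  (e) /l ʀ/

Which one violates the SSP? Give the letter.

(a) 3-4-5-7 → obeys
(b) 3-4-6-7 → obeys
(c) 1-2-3-5 → obeys
(d) 3-7-3 → violates
(e) 6-7 → obeys

d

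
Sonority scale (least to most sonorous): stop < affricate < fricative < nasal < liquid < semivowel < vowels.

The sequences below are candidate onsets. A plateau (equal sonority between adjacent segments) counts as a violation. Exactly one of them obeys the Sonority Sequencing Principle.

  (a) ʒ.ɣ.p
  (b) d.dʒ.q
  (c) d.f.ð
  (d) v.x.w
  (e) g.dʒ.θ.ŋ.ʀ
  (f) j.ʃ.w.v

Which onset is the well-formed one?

(a) sonority 3-3-1: ill-formed.
(b) sonority 1-2-1: ill-formed.
(c) sonority 1-3-3: ill-formed.
(d) sonority 3-3-6: ill-formed.
(e) sonority 1-2-3-4-5: well-formed.
(f) sonority 6-3-6-3: ill-formed.

e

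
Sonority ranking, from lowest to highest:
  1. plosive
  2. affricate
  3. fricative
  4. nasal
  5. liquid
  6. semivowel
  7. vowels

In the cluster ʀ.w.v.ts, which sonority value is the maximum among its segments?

6

/ʀ/: liquid = 5.
/w/: semivowel = 6.
/v/: fricative = 3.
/ts/: affricate = 2.
The maximum is 6.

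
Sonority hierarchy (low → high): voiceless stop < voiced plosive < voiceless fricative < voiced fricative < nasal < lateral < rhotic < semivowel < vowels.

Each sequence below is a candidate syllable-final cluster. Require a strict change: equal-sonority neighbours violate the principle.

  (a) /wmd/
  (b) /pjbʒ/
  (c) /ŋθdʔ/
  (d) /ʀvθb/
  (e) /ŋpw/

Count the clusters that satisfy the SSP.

(a) /wmd/: profile 8-5-2 — obeys.
(b) /pjbʒ/: profile 1-8-2-4 — violates.
(c) /ŋθdʔ/: profile 5-3-2-1 — obeys.
(d) /ʀvθb/: profile 7-4-3-2 — obeys.
(e) /ŋpw/: profile 5-1-8 — violates.

3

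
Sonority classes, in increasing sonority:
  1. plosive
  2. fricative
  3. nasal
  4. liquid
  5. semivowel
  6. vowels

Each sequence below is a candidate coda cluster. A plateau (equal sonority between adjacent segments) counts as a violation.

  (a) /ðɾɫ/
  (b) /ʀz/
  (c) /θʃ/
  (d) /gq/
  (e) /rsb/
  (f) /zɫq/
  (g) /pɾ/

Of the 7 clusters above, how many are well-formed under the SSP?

(a) /ðɾɫ/: profile 2-4-4 — violates.
(b) /ʀz/: profile 4-2 — obeys.
(c) /θʃ/: profile 2-2 — violates.
(d) /gq/: profile 1-1 — violates.
(e) /rsb/: profile 4-2-1 — obeys.
(f) /zɫq/: profile 2-4-1 — violates.
(g) /pɾ/: profile 1-4 — violates.

2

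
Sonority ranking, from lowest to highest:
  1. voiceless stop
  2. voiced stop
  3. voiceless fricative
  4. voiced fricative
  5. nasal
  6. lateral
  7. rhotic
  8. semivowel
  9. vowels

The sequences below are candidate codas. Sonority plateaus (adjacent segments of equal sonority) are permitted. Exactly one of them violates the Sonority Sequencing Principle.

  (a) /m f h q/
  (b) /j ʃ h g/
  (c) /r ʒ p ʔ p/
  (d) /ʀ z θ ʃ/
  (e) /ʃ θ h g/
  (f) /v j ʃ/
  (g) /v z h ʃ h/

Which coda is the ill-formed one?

(a) 5-3-3-1 → obeys
(b) 8-3-3-2 → obeys
(c) 7-4-1-1-1 → obeys
(d) 7-4-3-3 → obeys
(e) 3-3-3-2 → obeys
(f) 4-8-3 → violates
(g) 4-4-3-3-3 → obeys

f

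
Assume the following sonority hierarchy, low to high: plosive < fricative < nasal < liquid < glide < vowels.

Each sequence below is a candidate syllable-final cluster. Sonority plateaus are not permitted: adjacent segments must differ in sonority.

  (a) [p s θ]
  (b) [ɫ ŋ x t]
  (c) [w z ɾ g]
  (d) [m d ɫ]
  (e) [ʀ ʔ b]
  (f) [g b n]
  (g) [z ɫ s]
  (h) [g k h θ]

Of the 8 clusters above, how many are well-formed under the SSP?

(a) sonority 1-2-2: ill-formed.
(b) sonority 4-3-2-1: well-formed.
(c) sonority 5-2-4-1: ill-formed.
(d) sonority 3-1-4: ill-formed.
(e) sonority 4-1-1: ill-formed.
(f) sonority 1-1-3: ill-formed.
(g) sonority 2-4-2: ill-formed.
(h) sonority 1-1-2-2: ill-formed.

1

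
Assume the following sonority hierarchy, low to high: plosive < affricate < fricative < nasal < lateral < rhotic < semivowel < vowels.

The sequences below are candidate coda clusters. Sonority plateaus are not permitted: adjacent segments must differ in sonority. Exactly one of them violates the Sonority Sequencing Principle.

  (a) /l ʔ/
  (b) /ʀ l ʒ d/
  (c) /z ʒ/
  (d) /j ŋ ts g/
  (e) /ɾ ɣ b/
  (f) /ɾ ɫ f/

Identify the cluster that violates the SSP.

c

(a) 5-1 → obeys
(b) 6-5-3-1 → obeys
(c) 3-3 → violates
(d) 7-4-2-1 → obeys
(e) 6-3-1 → obeys
(f) 6-5-3 → obeys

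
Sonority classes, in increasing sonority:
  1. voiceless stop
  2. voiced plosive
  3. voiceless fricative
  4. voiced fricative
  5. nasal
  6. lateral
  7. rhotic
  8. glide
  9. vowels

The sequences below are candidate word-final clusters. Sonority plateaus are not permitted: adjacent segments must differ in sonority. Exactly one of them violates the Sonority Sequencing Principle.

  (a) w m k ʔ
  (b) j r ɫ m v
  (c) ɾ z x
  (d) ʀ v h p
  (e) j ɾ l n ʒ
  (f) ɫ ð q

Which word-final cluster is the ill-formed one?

a

(a) sonority 8-5-1-1: ill-formed.
(b) sonority 8-7-6-5-4: well-formed.
(c) sonority 7-4-3: well-formed.
(d) sonority 7-4-3-1: well-formed.
(e) sonority 8-7-6-5-4: well-formed.
(f) sonority 6-4-1: well-formed.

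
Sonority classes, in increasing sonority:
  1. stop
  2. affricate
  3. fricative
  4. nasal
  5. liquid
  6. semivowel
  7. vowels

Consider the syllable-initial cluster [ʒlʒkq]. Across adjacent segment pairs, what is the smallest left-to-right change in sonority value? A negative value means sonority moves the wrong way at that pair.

-2

/ʒ/ — fricative, sonority 3.
/l/ — liquid, sonority 5.
/ʒ/ — fricative, sonority 3.
/k/ — stop, sonority 1.
/q/ — stop, sonority 1.
/ʒ/→/l/: change +2.
/l/→/ʒ/: change -2.
/ʒ/→/k/: change -2.
/k/→/q/: change +0.
Minimum = -2.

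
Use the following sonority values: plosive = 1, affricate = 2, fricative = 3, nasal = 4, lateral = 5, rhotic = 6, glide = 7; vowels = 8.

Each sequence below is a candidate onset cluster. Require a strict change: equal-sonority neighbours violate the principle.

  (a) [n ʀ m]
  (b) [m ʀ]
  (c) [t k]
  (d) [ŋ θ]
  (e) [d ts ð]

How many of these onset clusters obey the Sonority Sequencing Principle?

2

(a) [n ʀ m]: profile 4-6-4 — violates.
(b) [m ʀ]: profile 4-6 — obeys.
(c) [t k]: profile 1-1 — violates.
(d) [ŋ θ]: profile 4-3 — violates.
(e) [d ts ð]: profile 1-2-3 — obeys.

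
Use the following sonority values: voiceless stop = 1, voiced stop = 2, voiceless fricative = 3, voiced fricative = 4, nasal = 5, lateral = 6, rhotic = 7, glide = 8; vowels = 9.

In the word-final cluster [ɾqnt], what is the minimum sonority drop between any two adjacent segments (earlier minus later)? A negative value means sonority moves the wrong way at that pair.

/ɾ/ — rhotic, sonority 7.
/q/ — voiceless stop, sonority 1.
/n/ — nasal, sonority 5.
/t/ — voiceless stop, sonority 1.
/ɾ/→/q/: change +6.
/q/→/n/: change -4.
/n/→/t/: change +4.
Minimum = -4.

-4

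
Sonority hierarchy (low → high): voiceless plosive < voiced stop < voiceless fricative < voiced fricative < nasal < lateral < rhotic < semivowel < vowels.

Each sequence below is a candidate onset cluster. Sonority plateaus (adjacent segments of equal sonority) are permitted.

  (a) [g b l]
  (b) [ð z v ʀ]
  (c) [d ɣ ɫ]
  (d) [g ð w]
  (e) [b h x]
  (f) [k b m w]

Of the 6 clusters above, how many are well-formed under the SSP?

(a) [g b l]: profile 2-2-6 — obeys.
(b) [ð z v ʀ]: profile 4-4-4-7 — obeys.
(c) [d ɣ ɫ]: profile 2-4-6 — obeys.
(d) [g ð w]: profile 2-4-8 — obeys.
(e) [b h x]: profile 2-3-3 — obeys.
(f) [k b m w]: profile 1-2-5-8 — obeys.

6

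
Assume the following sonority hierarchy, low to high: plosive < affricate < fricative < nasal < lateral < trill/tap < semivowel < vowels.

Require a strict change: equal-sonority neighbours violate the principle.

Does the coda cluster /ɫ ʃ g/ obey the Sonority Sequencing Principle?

/ɫ/ — lateral, sonority 5.
/ʃ/ — fricative, sonority 3.
/g/ — plosive, sonority 1.
The profile 5-3-1 strictly falls, so the coda cluster satisfies the SSP.

yes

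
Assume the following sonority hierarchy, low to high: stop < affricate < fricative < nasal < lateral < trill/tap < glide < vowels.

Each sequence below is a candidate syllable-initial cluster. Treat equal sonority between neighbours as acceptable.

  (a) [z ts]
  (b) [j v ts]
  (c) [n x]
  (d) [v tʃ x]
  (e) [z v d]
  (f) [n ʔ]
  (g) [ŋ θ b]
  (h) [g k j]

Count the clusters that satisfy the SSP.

1

(a) 3-2 → violates
(b) 7-3-2 → violates
(c) 4-3 → violates
(d) 3-2-3 → violates
(e) 3-3-1 → violates
(f) 4-1 → violates
(g) 4-3-1 → violates
(h) 1-1-7 → obeys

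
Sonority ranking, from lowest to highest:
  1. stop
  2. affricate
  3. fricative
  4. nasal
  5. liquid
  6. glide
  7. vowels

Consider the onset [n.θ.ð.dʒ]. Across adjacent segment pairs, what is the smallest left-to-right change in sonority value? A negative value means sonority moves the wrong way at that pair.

-1

/n/ is a nasal (sonority 4).
/θ/ is a fricative (sonority 3).
/ð/ is a fricative (sonority 3).
/dʒ/ is an affricate (sonority 2).
/n/→/θ/: change -1.
/θ/→/ð/: change +0.
/ð/→/dʒ/: change -1.
Minimum = -1.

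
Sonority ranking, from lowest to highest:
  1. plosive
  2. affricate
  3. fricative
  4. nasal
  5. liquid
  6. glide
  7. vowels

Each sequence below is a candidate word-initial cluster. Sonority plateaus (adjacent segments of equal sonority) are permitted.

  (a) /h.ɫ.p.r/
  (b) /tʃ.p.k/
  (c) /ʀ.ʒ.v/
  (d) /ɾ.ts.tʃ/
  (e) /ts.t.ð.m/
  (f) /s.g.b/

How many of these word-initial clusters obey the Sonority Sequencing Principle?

0

(a) 3-5-1-5 → violates
(b) 2-1-1 → violates
(c) 5-3-3 → violates
(d) 5-2-2 → violates
(e) 2-1-3-4 → violates
(f) 3-1-1 → violates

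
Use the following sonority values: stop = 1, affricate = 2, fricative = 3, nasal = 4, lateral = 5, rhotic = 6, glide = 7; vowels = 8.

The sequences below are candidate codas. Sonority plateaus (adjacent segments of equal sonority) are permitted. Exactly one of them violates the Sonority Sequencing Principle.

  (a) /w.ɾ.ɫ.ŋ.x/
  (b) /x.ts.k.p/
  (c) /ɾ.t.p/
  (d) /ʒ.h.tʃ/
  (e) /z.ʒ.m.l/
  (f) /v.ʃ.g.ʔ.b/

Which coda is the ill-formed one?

e

(a) /w.ɾ.ɫ.ŋ.x/: profile 7-6-5-4-3 — obeys.
(b) /x.ts.k.p/: profile 3-2-1-1 — obeys.
(c) /ɾ.t.p/: profile 6-1-1 — obeys.
(d) /ʒ.h.tʃ/: profile 3-3-2 — obeys.
(e) /z.ʒ.m.l/: profile 3-3-4-5 — violates.
(f) /v.ʃ.g.ʔ.b/: profile 3-3-1-1-1 — obeys.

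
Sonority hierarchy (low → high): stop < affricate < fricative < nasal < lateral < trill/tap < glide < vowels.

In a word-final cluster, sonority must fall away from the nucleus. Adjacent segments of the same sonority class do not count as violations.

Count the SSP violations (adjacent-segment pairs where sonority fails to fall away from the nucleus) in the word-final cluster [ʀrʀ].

0

/ʀ/ is a trill/tap (sonority 6).
/r/ is a trill/tap (sonority 6).
/ʀ/ is a trill/tap (sonority 6).
/ʀ/→/r/: 6→6 (plateau, allowed) — ok.
/r/→/ʀ/: 6→6 (plateau, allowed) — ok.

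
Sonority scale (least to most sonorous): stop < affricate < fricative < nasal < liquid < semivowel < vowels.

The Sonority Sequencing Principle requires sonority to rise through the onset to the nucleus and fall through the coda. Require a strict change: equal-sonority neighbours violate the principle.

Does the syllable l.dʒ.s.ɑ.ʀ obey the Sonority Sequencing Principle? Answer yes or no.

Onset: /l/ is a liquid (sonority 5), /dʒ/ is an affricate (sonority 2), /s/ is a fricative (sonority 3); then the nucleus /ɑ/ (sonority 7).
Onset profile 5-2-3-7 — does not strictly rise throughout.
Coda: /ʀ/ is a liquid (sonority 5).
Coda profile 7-5 — falls from the nucleus.

no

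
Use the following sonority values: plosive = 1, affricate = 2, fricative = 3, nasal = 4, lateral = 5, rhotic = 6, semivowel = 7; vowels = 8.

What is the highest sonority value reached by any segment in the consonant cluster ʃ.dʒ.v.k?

/ʃ/ — fricative, sonority 3.
/dʒ/ — affricate, sonority 2.
/v/ — fricative, sonority 3.
/k/ — plosive, sonority 1.
The maximum is 3.

3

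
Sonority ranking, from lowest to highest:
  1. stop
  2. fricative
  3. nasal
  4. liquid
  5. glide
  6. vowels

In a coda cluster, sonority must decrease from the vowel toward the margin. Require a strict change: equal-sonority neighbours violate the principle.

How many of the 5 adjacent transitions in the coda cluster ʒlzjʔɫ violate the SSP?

3

/ʒ/ is a fricative (sonority 2).
/l/ is a liquid (sonority 4).
/z/ is a fricative (sonority 2).
/j/ is a glide (sonority 5).
/ʔ/ is a stop (sonority 1).
/ɫ/ is a liquid (sonority 4).
/ʒ/→/l/: 2→4 (does not fall) — violation.
/l/→/z/: 4→2 (falls) — ok.
/z/→/j/: 2→5 (does not fall) — violation.
/j/→/ʔ/: 5→1 (falls) — ok.
/ʔ/→/ɫ/: 1→4 (does not fall) — violation.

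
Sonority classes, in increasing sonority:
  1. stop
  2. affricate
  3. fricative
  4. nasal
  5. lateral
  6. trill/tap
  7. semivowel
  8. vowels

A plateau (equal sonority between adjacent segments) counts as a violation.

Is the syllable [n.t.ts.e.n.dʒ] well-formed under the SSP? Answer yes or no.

Onset: /n/ is a nasal (sonority 4), /t/ is a stop (sonority 1), /ts/ is an affricate (sonority 2); then the nucleus /e/ (sonority 8).
Onset profile 4-1-2-8 — does not strictly rise throughout.
Coda: /n/ is a nasal (sonority 4), /dʒ/ is an affricate (sonority 2).
Coda profile 8-4-2 — falls from the nucleus.

no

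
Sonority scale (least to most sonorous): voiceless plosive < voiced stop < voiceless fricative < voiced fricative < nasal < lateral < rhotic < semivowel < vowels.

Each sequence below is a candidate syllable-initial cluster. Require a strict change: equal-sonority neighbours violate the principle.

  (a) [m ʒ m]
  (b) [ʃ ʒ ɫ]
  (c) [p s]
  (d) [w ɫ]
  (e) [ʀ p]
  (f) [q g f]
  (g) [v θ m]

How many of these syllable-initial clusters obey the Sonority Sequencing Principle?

3

(a) 5-4-5 → violates
(b) 3-4-6 → obeys
(c) 1-3 → obeys
(d) 8-6 → violates
(e) 7-1 → violates
(f) 1-2-3 → obeys
(g) 4-3-5 → violates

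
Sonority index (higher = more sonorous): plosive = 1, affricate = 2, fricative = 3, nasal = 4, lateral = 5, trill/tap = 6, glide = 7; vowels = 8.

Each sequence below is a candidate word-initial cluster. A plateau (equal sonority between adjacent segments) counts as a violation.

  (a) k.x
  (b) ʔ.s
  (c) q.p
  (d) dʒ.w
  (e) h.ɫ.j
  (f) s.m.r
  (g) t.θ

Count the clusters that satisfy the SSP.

6

(a) k.x: profile 1-3 — obeys.
(b) ʔ.s: profile 1-3 — obeys.
(c) q.p: profile 1-1 — violates.
(d) dʒ.w: profile 2-7 — obeys.
(e) h.ɫ.j: profile 3-5-7 — obeys.
(f) s.m.r: profile 3-4-6 — obeys.
(g) t.θ: profile 1-3 — obeys.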